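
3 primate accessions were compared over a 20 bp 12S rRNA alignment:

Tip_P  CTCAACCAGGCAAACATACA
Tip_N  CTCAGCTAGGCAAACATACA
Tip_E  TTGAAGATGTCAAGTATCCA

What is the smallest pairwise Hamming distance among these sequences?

Pairwise Hamming distances:
  Tip_P vs Tip_N: 2
  Tip_P vs Tip_E: 9
  Tip_N vs Tip_E: 10
The smallest is 2, between Tip_P and Tip_N.

2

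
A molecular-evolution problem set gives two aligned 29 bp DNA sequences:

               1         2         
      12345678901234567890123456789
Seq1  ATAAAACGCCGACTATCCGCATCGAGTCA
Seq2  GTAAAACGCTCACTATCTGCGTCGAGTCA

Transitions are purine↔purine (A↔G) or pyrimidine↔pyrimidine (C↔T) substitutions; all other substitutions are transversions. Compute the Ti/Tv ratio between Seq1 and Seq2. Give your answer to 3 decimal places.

4.000

The sequences differ at positions 1 (A/G, transition), 10 (C/T, transition), 11 (G/C, transversion), 18 (C/T, transition), 21 (A/G, transition).
Of the 5 differences, 4 transitions and 1 transversion, so Ti/Tv = 4/1 = 4.000.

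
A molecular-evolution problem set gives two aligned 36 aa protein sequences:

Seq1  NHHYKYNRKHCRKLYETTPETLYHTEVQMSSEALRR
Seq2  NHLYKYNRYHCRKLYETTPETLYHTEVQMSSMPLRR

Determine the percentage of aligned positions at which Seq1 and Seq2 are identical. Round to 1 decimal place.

Mismatches occur at site 3 (H→L), site 9 (K→Y), site 32 (E→M), site 33 (A→P).
32 of the 36 sites match, so the percent identity is 32/36 × 100 = 88.9%.

88.9%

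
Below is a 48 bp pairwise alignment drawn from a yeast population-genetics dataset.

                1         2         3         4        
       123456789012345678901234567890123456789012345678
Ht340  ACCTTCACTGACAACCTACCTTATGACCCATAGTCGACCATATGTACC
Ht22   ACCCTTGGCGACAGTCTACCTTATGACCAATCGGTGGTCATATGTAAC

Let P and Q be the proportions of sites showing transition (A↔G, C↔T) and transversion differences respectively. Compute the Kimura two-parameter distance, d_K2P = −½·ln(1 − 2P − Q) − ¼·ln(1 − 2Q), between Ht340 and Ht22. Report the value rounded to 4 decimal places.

The sequences differ at positions 4 (T/C, transition), 6 (C/T, transition), 7 (A/G, transition), 8 (C/G, transversion), 9 (T/C, transition), 14 (A/G, transition), 15 (C/T, transition), 29 (C/A, transversion), 32 (A/C, transversion), 34 (T/G, transversion), 35 (C/T, transition), 37 (A/G, transition), 38 (C/T, transition), 47 (C/A, transversion).
Of the 14 differences, 9 transitions and 5 transversions over 48 sites: P = 9/48 = 0.187500, Q = 5/48 = 0.104167.
d = −0.5·ln(0.520833) − 0.25·ln(0.791666) = −0.5·(-0.652326) − 0.25·(-0.233616) = 0.3846.

0.3846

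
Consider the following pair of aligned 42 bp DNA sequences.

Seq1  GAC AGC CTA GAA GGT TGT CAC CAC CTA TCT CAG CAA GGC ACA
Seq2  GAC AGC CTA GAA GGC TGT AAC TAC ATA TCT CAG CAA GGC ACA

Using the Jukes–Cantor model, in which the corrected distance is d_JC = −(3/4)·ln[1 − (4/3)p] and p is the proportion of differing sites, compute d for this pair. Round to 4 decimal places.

0.1019

Differing sites — 15:T/C; 19:C/A; 22:C/T; 25:C/A.
p = 4/42 = 0.095238.
d = −0.75 · ln(1 − (4/3)·0.095238) = −0.75 · ln(0.873016) = −0.75 · (-0.135801) = 0.1019.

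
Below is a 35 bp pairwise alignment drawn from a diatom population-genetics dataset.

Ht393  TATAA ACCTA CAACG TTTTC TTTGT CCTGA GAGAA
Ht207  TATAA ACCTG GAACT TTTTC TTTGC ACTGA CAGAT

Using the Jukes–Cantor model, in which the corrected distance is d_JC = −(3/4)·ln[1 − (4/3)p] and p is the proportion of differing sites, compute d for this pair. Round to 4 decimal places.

0.2326

Differing sites — 10:A/G; 11:C/G; 15:G/T; 25:T/C; 26:C/A; 31:G/C; 35:A/T.
p = 7/35 = 0.200000.
d = −0.75 · ln(1 − (4/3)·0.200000) = −0.75 · ln(0.733333) = −0.75 · (-0.310155) = 0.2326.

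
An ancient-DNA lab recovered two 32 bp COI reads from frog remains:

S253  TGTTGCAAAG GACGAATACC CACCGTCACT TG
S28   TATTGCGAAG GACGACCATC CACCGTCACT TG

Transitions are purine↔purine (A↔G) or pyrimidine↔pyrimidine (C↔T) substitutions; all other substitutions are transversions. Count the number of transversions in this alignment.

1

Differing sites — 2:G/A (Ti); 7:A/G (Ti); 16:A/C (Tv); 17:T/C (Ti); 19:C/T (Ti).
Of the 5 differences, 4 transitions and 1 transversion, so the answer is 1.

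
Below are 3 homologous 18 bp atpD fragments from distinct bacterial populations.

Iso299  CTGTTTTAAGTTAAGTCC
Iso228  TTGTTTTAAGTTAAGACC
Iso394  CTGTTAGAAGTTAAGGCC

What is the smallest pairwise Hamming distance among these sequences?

Pairwise Hamming distances:
  Iso299 vs Iso228: 2
  Iso299 vs Iso394: 3
  Iso228 vs Iso394: 4
The smallest is 2, between Iso299 and Iso228.

2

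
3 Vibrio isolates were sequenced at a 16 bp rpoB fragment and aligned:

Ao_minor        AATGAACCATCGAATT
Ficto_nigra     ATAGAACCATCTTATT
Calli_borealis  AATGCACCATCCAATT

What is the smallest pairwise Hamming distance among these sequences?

2

Pairwise Hamming distances:
  Ao_minor vs Ficto_nigra: 4
  Ao_minor vs Calli_borealis: 2
  Ficto_nigra vs Calli_borealis: 5
The smallest is 2, between Ao_minor and Calli_borealis.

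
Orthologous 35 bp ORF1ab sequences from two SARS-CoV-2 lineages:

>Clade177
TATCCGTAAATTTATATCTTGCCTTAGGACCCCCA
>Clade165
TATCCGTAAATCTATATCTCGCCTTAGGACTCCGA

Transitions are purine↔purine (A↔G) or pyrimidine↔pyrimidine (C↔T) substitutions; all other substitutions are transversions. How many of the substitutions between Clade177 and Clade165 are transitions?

Differing sites — 12:T/C (Ti); 20:T/C (Ti); 31:C/T (Ti); 34:C/G (Tv).
Of the 4 differences, 3 transitions and 1 transversion, so the answer is 3.

3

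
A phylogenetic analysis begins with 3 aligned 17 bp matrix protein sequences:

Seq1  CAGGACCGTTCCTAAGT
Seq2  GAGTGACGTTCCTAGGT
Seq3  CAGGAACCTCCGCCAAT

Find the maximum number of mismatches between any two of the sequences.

Pairwise Hamming distances:
  Seq1 vs Seq2: 5
  Seq1 vs Seq3: 7
  Seq2 vs Seq3: 10
The largest is 10, between Seq2 and Seq3.

10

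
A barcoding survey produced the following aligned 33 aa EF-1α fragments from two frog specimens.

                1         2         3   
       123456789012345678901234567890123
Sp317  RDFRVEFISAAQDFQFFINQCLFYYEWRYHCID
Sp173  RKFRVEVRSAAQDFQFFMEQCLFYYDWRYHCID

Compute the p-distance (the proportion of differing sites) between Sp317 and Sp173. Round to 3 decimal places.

The sequences differ at positions 2 (D/K), 7 (F/V), 8 (I/R), 18 (I/M), 19 (N/E), 26 (E/D).
There are 6 differences over 33 sites, so p = 6/33 = 0.182.

0.182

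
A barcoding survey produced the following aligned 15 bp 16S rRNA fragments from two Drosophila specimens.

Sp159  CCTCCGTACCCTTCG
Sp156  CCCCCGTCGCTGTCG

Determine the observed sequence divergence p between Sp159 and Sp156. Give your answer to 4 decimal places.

Mismatches occur at site 3 (T/C), site 8 (A/C), site 9 (C/G), site 11 (C/T), site 12 (T/G).
There are 5 differences over 15 sites, so p = 5/15 = 0.3333.

0.3333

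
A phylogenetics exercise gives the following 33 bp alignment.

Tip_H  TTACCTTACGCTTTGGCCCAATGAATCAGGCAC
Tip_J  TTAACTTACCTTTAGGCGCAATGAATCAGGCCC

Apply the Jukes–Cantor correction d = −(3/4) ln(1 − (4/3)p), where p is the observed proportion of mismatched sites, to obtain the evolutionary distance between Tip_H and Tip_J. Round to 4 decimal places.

Differing sites — 4:C/A; 10:G/C; 11:C/T; 14:T/A; 18:C/G; 32:A/C.
p = 6/33 = 0.181818.
d = −0.75 · ln(1 − (4/3)·0.181818) = −0.75 · ln(0.757576) = −0.75 · (-0.277631) = 0.2082.

0.2082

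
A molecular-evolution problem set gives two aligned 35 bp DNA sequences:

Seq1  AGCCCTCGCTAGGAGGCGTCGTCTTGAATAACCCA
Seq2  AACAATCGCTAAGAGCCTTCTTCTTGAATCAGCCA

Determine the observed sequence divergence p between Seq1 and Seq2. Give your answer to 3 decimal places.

0.257

Mismatches occur at site 2 (G/A), site 4 (C/A), site 5 (C/A), site 12 (G/A), site 16 (G/C), site 18 (G/T), site 21 (G/T), site 30 (A/C), site 32 (C/G).
There are 9 differences over 35 sites, so p = 9/35 = 0.257.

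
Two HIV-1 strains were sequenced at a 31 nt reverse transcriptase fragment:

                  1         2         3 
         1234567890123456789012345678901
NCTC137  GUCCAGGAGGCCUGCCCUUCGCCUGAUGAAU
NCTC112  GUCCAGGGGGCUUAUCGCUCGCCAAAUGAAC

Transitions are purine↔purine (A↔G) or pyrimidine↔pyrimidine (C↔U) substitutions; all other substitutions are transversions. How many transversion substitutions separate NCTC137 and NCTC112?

2

The sequences differ at positions 8 (A/G, transition), 12 (C/U, transition), 14 (G/A, transition), 15 (C/U, transition), 17 (C/G, transversion), 18 (U/C, transition), 24 (U/A, transversion), 25 (G/A, transition), 31 (U/C, transition).
Of the 9 differences, 7 transitions and 2 transversions, so the answer is 2.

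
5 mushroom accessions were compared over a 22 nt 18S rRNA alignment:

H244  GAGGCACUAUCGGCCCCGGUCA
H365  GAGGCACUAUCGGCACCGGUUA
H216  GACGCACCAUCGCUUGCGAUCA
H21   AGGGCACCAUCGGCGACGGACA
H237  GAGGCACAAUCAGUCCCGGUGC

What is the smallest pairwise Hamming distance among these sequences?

Pairwise Hamming distances:
  H244 vs H365: 2
  H244 vs H216: 7
  H244 vs H21: 6
  H244 vs H237: 5
  H365 vs H216: 8
  H365 vs H21: 7
  H365 vs H237: 6
  H216 vs H21: 9
  H216 vs H237: 9
  H21 vs H237: 10
The smallest is 2, between H244 and H365.

2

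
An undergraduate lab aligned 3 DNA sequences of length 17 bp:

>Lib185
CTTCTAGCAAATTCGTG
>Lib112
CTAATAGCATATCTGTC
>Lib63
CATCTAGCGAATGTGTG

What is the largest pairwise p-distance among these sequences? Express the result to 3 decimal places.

Pairwise Hamming distances:
  Lib185 vs Lib112: 6
  Lib185 vs Lib63: 4
  Lib112 vs Lib63: 7
The largest is 7 mismatches, between Lib112 and Lib63; p = 7/17 = 0.412.

0.412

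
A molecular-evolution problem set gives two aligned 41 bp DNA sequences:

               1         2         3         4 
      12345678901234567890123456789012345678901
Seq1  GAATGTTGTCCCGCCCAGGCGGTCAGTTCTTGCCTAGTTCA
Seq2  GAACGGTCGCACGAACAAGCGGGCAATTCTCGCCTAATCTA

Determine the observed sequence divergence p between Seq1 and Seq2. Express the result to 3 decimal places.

0.341

Mismatches occur at site 4 (T/C), site 6 (T/G), site 8 (G/C), site 9 (T/G), site 11 (C/A), site 14 (C/A), site 15 (C/A), site 18 (G/A), site 23 (T/G), site 26 (G/A), site 31 (T/C), site 37 (G/A), site 39 (T/C), site 40 (C/T).
There are 14 differences over 41 sites, so p = 14/41 = 0.341.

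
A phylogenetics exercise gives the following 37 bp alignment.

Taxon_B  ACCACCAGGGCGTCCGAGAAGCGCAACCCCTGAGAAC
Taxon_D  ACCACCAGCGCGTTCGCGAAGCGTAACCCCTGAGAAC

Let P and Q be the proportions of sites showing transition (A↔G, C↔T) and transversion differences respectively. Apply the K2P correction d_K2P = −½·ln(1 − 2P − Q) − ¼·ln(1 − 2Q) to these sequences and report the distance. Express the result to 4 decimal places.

Mismatches occur at site 9 (G→C, transversion), site 14 (C→T, transition), site 17 (A→C, transversion), site 24 (C→T, transition).
Of the 4 differences, 2 transitions and 2 transversions over 37 sites: P = 2/37 = 0.054054, Q = 2/37 = 0.054054.
d = −0.5·ln(0.837838) − 0.25·ln(0.891892) = −0.5·(-0.176931) − 0.25·(-0.114410) = 0.1171.

0.1171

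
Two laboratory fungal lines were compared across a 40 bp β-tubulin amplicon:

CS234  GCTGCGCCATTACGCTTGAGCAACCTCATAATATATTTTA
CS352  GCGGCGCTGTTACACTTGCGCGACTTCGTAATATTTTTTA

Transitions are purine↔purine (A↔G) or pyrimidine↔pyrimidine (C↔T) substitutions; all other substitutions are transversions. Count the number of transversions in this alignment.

3

Mismatches occur at site 3 (T↔G, transversion), site 8 (C↔T, transition), site 9 (A↔G, transition), site 14 (G↔A, transition), site 19 (A↔C, transversion), site 22 (A↔G, transition), site 25 (C↔T, transition), site 28 (A↔G, transition), site 35 (A↔T, transversion).
Of the 9 differences, 6 transitions and 3 transversions, so the answer is 3.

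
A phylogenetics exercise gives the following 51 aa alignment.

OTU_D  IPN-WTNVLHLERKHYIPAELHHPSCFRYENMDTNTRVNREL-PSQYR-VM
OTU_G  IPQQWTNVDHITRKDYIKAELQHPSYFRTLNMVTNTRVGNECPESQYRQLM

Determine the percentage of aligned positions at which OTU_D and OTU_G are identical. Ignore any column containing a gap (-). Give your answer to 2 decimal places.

Excluding the 3 gap columns leaves 48 comparable sites.
Mismatches occur at site 3 (N/Q), site 9 (L/D), site 11 (L/I), site 12 (E/T), site 15 (H/D), site 18 (P/K), site 22 (H/Q), site 26 (C/Y), site 29 (Y/T), site 30 (E/L), site 33 (D/V), site 39 (N/G), site 40 (R/N), site 42 (L/C), site 44 (P/E), site 50 (V/L).
32 of the 48 comparable sites match, so the percent identity is 32/48 × 100 = 66.67%.

66.67%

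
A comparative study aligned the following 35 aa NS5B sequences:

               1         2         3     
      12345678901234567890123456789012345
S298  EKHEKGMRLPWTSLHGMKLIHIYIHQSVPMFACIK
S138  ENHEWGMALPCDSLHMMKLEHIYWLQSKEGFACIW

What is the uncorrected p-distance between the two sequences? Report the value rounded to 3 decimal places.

0.371

The sequences differ at positions 2 (K/N), 5 (K/W), 8 (R/A), 11 (W/C), 12 (T/D), 16 (G/M), 20 (I/E), 24 (I/W), 25 (H/L), 28 (V/K), 29 (P/E), 30 (M/G), 35 (K/W).
There are 13 differences over 35 sites, so p = 13/35 = 0.371.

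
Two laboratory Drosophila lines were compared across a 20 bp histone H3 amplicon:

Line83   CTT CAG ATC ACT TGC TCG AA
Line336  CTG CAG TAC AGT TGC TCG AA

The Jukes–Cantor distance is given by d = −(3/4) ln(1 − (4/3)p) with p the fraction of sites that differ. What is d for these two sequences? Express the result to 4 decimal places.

0.2326

Differing sites — 3:T/G; 7:A/T; 8:T/A; 11:C/G.
p = 4/20 = 0.200000.
d = −0.75 · ln(1 − (4/3)·0.200000) = −0.75 · ln(0.733333) = −0.75 · (-0.310155) = 0.2326.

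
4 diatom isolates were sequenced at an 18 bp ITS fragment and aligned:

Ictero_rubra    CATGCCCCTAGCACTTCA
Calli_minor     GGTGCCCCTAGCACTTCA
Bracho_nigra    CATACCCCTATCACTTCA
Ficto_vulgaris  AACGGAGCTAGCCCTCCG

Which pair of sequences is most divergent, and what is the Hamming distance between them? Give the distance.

Pairwise Hamming distances:
  Ictero_rubra vs Calli_minor: 2
  Ictero_rubra vs Bracho_nigra: 2
  Ictero_rubra vs Ficto_vulgaris: 8
  Calli_minor vs Bracho_nigra: 4
  Calli_minor vs Ficto_vulgaris: 9
  Bracho_nigra vs Ficto_vulgaris: 10
The largest is 10, between Bracho_nigra and Ficto_vulgaris.

10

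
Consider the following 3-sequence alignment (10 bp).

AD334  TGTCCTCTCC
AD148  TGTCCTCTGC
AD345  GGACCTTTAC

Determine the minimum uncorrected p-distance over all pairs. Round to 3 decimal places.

0.100

Pairwise Hamming distances:
  AD334 vs AD148: 1
  AD334 vs AD345: 4
  AD148 vs AD345: 4
The smallest is 1 mismatch, between AD334 and AD148; p = 1/10 = 0.100.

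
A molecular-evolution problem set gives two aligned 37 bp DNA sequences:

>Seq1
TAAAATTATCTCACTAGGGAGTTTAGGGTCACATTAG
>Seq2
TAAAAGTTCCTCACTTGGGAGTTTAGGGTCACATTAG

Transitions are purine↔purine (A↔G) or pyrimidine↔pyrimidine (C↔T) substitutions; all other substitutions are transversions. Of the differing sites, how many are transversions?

The sequences differ at positions 6 (T/G, transversion), 8 (A/T, transversion), 9 (T/C, transition), 16 (A/T, transversion).
Of the 4 differences, 1 transition and 3 transversions, so the answer is 3.

3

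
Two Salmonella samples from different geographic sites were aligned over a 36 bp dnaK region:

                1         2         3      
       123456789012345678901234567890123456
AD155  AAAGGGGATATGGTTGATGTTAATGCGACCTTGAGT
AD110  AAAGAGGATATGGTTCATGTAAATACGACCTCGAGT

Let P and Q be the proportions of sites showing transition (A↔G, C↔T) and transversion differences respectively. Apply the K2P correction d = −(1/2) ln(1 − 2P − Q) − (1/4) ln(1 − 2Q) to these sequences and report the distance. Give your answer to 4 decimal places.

Mismatches occur at site 5 (G↔A, transition), site 16 (G↔C, transversion), site 21 (T↔A, transversion), site 25 (G↔A, transition), site 32 (T↔C, transition).
Of the 5 differences, 3 transitions and 2 transversions over 36 sites: P = 3/36 = 0.083333, Q = 2/36 = 0.055556.
d = −0.5·ln(0.777778) − 0.25·ln(0.888888) = −0.5·(-0.251314) − 0.25·(-0.117784) = 0.1551.

0.1551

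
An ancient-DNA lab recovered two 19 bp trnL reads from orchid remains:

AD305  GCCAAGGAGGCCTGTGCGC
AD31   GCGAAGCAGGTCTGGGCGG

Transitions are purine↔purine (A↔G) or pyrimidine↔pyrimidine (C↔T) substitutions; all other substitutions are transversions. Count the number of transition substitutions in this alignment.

The sequences differ at positions 3 (C/G, transversion), 7 (G/C, transversion), 11 (C/T, transition), 15 (T/G, transversion), 19 (C/G, transversion).
Of the 5 differences, 1 transition and 4 transversions, so the answer is 1.

1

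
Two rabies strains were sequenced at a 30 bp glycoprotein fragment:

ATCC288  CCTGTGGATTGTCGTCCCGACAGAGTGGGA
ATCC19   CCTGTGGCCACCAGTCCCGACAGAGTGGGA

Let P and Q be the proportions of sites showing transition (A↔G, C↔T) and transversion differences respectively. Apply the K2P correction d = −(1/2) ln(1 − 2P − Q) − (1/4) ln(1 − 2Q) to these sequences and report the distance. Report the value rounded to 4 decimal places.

0.2326

Differing sites — 8:A/C (Tv); 9:T/C (Ti); 10:T/A (Tv); 11:G/C (Tv); 12:T/C (Ti); 13:C/A (Tv).
Of the 6 differences, 2 transitions and 4 transversions over 30 sites: P = 2/30 = 0.066667, Q = 4/30 = 0.133333.
d = −0.5·ln(0.733333) − 0.25·ln(0.733334) = −0.5·(-0.310155) − 0.25·(-0.310154) = 0.2326.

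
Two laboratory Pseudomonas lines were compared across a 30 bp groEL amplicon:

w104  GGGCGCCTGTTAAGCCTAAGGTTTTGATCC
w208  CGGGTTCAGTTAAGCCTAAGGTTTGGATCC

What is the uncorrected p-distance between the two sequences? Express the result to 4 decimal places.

Differing sites — 1:G/C; 4:C/G; 5:G/T; 6:C/T; 8:T/A; 25:T/G.
There are 6 differences over 30 sites, so p = 6/30 = 0.2000.

0.2000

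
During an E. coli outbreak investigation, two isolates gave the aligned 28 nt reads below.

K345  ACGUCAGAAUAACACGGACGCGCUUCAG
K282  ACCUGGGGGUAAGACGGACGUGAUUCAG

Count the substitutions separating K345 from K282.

Differing sites — 3:G/C; 5:C/G; 6:A/G; 8:A/G; 9:A/G; 13:C/G; 21:C/U; 23:C/A.
That gives 8 mismatches out of 28 aligned sites, so the Hamming distance is 8.

8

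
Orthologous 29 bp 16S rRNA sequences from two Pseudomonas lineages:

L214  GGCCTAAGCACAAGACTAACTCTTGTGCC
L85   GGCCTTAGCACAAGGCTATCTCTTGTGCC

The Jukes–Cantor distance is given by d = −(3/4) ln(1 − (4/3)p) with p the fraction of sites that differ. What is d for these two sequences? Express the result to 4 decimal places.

The sequences differ at positions 6 (A/T), 15 (A/G), 19 (A/T).
p = 3/29 = 0.103448.
d = −0.75 · ln(1 − (4/3)·0.103448) = −0.75 · ln(0.862069) = −0.75 · (-0.148420) = 0.1113.

0.1113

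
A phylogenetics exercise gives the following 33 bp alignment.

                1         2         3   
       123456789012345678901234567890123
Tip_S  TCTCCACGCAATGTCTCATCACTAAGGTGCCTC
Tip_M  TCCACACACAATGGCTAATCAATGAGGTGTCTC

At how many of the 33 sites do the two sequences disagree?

8

Differing sites — 3:T/C; 4:C/A; 8:G/A; 14:T/G; 17:C/A; 22:C/A; 24:A/G; 30:C/T.
That gives 8 mismatches out of 33 aligned sites, so the Hamming distance is 8.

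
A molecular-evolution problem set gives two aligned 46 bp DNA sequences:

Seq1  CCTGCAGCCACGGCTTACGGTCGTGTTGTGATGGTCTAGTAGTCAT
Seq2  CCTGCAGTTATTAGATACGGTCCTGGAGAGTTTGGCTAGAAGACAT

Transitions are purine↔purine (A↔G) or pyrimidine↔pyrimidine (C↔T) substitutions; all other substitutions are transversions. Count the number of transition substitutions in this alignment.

Differing sites — 8:C/T (Ti); 9:C/T (Ti); 11:C/T (Ti); 12:G/T (Tv); 13:G/A (Ti); 14:C/G (Tv); 15:T/A (Tv); 23:G/C (Tv); 26:T/G (Tv); 27:T/A (Tv); 29:T/A (Tv); 31:A/T (Tv); 33:G/T (Tv); 35:T/G (Tv); 40:T/A (Tv); 43:T/A (Tv).
Of the 16 differences, 4 transitions and 12 transversions, so the answer is 4.

4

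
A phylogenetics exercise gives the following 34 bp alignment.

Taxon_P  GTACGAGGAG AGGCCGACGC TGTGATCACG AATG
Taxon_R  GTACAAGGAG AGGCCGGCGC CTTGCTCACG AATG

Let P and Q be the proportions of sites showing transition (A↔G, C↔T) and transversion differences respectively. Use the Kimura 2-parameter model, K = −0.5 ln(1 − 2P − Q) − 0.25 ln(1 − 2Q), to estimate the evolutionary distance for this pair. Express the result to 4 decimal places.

Differing sites — 5:G/A (Ti); 17:A/G (Ti); 21:T/C (Ti); 22:G/T (Tv); 25:A/C (Tv).
Of the 5 differences, 3 transitions and 2 transversions over 34 sites: P = 3/34 = 0.088235, Q = 2/34 = 0.058824.
d = −0.5·ln(0.764706) − 0.25·ln(0.882352) = −0.5·(-0.268264) − 0.25·(-0.125164) = 0.1654.

0.1654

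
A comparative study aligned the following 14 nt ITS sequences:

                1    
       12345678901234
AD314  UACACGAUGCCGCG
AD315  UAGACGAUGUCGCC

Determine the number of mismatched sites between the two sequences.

3

Differing sites — 3:C/G; 10:C/U; 14:G/C.
That gives 3 mismatches out of 14 aligned sites, so the Hamming distance is 3.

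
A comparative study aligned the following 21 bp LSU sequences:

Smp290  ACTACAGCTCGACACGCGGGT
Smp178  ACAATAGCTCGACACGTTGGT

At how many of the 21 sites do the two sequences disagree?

Differing sites — 3:T/A; 5:C/T; 17:C/T; 18:G/T.
That gives 4 mismatches out of 21 aligned sites, so the Hamming distance is 4.

4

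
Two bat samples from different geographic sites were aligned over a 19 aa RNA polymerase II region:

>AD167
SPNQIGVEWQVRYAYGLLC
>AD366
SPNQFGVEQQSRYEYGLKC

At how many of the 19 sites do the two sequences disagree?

5

Mismatches occur at site 5 (I↔F), site 9 (W↔Q), site 11 (V↔S), site 14 (A↔E), site 18 (L↔K).
That gives 5 mismatches out of 19 aligned sites, so the Hamming distance is 5.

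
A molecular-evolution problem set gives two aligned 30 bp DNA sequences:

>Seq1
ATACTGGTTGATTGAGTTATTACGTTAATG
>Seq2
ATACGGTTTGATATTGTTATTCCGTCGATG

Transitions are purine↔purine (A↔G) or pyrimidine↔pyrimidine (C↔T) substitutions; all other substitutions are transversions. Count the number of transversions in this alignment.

6

Mismatches occur at site 5 (T/G, transversion), site 7 (G/T, transversion), site 13 (T/A, transversion), site 14 (G/T, transversion), site 15 (A/T, transversion), site 22 (A/C, transversion), site 26 (T/C, transition), site 27 (A/G, transition).
Of the 8 differences, 2 transitions and 6 transversions, so the answer is 6.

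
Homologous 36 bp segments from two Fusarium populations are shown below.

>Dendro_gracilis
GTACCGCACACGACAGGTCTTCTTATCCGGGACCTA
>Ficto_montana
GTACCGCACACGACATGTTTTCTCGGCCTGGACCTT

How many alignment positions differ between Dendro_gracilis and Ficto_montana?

Mismatches occur at site 16 (G/T), site 19 (C/T), site 24 (T/C), site 25 (A/G), site 26 (T/G), site 29 (G/T), site 36 (A/T).
That gives 7 mismatches out of 36 aligned sites, so the Hamming distance is 7.

7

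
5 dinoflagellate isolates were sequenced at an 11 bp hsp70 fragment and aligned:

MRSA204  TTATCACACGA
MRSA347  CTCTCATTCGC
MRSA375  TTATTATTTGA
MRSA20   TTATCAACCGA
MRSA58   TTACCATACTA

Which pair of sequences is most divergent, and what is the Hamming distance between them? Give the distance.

Pairwise Hamming distances:
  MRSA204 vs MRSA347: 5
  MRSA204 vs MRSA375: 4
  MRSA204 vs MRSA20: 2
  MRSA204 vs MRSA58: 3
  MRSA347 vs MRSA375: 5
  MRSA347 vs MRSA20: 5
  MRSA347 vs MRSA58: 6
  MRSA375 vs MRSA20: 4
  MRSA375 vs MRSA58: 5
  MRSA20 vs MRSA58: 4
The largest is 6, between MRSA347 and MRSA58.

6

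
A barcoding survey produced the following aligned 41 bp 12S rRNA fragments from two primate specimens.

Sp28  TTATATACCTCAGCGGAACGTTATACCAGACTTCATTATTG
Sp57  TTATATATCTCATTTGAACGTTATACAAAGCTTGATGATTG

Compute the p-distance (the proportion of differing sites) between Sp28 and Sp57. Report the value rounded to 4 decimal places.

0.2195

Differing sites — 8:C/T; 13:G/T; 14:C/T; 15:G/T; 27:C/A; 29:G/A; 30:A/G; 34:C/G; 37:T/G.
There are 9 differences over 41 sites, so p = 9/41 = 0.2195.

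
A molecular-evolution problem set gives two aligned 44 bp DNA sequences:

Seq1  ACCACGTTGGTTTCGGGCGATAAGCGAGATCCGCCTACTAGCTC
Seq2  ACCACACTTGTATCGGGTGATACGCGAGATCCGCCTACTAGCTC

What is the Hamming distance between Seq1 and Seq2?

The sequences differ at positions 6 (G/A), 7 (T/C), 9 (G/T), 12 (T/A), 18 (C/T), 23 (A/C).
That gives 6 mismatches out of 44 aligned sites, so the Hamming distance is 6.

6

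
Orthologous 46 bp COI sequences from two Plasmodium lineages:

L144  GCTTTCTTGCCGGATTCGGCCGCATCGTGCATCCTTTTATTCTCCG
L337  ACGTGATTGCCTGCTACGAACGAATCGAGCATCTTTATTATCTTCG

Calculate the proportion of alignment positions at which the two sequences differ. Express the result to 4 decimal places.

0.3478

The sequences differ at positions 1 (G/A), 3 (T/G), 5 (T/G), 6 (C/A), 12 (G/T), 14 (A/C), 16 (T/A), 19 (G/A), 20 (C/A), 23 (C/A), 28 (T/A), 34 (C/T), 37 (T/A), 39 (A/T), 40 (T/A), 44 (C/T).
There are 16 differences over 46 sites, so p = 16/46 = 0.3478.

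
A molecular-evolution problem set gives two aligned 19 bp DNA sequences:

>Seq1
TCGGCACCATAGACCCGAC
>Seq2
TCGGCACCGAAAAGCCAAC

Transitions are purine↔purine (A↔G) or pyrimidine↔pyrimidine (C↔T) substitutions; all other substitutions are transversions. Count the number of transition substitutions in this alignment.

The sequences differ at positions 9 (A/G, transition), 10 (T/A, transversion), 12 (G/A, transition), 14 (C/G, transversion), 17 (G/A, transition).
Of the 5 differences, 3 transitions and 2 transversions, so the answer is 3.

3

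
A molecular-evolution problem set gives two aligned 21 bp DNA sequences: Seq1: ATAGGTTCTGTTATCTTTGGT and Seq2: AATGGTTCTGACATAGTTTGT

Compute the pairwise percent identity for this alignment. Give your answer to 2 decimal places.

66.67%

The sequences differ at positions 2 (T/A), 3 (A/T), 11 (T/A), 12 (T/C), 15 (C/A), 16 (T/G), 19 (G/T).
14 of the 21 sites match, so the percent identity is 14/21 × 100 = 66.67%.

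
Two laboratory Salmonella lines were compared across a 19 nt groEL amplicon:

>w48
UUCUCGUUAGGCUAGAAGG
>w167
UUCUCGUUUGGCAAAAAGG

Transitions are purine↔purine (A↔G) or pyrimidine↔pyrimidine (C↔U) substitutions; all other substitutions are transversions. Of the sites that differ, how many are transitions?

Differing sites — 9:A/U (Tv); 13:U/A (Tv); 15:G/A (Ti).
Of the 3 differences, 1 transition and 2 transversions, so the answer is 1.

1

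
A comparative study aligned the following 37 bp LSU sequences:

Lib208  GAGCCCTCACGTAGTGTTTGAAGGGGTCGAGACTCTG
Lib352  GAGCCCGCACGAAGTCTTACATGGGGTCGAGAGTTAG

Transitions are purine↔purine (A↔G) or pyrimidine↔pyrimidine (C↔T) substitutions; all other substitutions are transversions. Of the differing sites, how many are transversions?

8

The sequences differ at positions 7 (T/G, transversion), 12 (T/A, transversion), 16 (G/C, transversion), 19 (T/A, transversion), 20 (G/C, transversion), 22 (A/T, transversion), 33 (C/G, transversion), 35 (C/T, transition), 36 (T/A, transversion).
Of the 9 differences, 1 transition and 8 transversions, so the answer is 8.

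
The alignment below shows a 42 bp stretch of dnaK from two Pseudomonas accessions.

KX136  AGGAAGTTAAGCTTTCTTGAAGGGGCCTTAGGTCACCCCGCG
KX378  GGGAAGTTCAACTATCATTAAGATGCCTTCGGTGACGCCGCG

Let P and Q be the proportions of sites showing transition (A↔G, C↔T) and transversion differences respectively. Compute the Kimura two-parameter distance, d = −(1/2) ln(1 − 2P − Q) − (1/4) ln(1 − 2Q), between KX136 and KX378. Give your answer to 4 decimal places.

Differing sites — 1:A/G (Ti); 9:A/C (Tv); 11:G/A (Ti); 14:T/A (Tv); 17:T/A (Tv); 19:G/T (Tv); 23:G/A (Ti); 24:G/T (Tv); 30:A/C (Tv); 34:C/G (Tv); 37:C/G (Tv).
Of the 11 differences, 3 transitions and 8 transversions over 42 sites: P = 3/42 = 0.071429, Q = 8/42 = 0.190476.
d = −0.5·ln(0.666666) − 0.25·ln(0.619048) = −0.5·(-0.405466) − 0.25·(-0.479572) = 0.3226.

0.3226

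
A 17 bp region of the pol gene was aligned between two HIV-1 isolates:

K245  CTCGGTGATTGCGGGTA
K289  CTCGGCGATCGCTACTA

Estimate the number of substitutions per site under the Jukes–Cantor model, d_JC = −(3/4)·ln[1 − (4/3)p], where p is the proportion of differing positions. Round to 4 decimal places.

Differing sites — 6:T/C; 10:T/C; 13:G/T; 14:G/A; 15:G/C.
p = 5/17 = 0.294118.
d = −0.75 · ln(1 − (4/3)·0.294118) = −0.75 · ln(0.607843) = −0.75 · (-0.497839) = 0.3734.

0.3734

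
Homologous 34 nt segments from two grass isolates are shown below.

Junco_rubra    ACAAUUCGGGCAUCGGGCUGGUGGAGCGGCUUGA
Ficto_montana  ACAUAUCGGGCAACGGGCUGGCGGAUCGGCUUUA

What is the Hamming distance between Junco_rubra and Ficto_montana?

Mismatches occur at site 4 (A→U), site 5 (U→A), site 13 (U→A), site 22 (U→C), site 26 (G→U), site 33 (G→U).
That gives 6 mismatches out of 34 aligned sites, so the Hamming distance is 6.

6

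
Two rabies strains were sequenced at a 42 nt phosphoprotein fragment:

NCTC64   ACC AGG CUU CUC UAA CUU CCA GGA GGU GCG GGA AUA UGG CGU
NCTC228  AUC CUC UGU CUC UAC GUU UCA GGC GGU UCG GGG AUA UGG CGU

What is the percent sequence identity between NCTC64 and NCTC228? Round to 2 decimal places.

The sequences differ at positions 2 (C/U), 4 (A/C), 5 (G/U), 6 (G/C), 7 (C/U), 8 (U/G), 15 (A/C), 16 (C/G), 19 (C/U), 24 (A/C), 28 (G/U), 33 (A/G).
30 of the 42 sites match, so the percent identity is 30/42 × 100 = 71.43%.

71.43%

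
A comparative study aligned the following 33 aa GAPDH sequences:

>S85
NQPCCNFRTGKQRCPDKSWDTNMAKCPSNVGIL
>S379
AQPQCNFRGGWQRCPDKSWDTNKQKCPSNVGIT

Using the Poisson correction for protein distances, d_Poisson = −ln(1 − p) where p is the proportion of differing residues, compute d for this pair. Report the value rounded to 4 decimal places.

Differing sites — 1:N/A; 4:C/Q; 9:T/G; 11:K/W; 23:M/K; 24:A/Q; 33:L/T.
p = 7/33 = 0.212121.
d = −ln(1 − 0.212121) = −ln(0.787879) = 0.2384.

0.2384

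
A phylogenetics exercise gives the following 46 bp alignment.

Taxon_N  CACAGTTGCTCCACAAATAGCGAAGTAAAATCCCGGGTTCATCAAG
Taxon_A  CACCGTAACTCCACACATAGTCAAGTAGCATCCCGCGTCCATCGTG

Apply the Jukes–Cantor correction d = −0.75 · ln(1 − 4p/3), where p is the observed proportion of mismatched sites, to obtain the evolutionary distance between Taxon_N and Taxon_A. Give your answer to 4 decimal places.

0.3206

Mismatches occur at site 4 (A↔C), site 7 (T↔A), site 8 (G↔A), site 16 (A↔C), site 21 (C↔T), site 22 (G↔C), site 28 (A↔G), site 29 (A↔C), site 36 (G↔C), site 39 (T↔C), site 44 (A↔G), site 45 (A↔T).
p = 12/46 = 0.260870.
d = −0.75 · ln(1 − (4/3)·0.260870) = −0.75 · ln(0.652173) = −0.75 · (-0.427445) = 0.3206.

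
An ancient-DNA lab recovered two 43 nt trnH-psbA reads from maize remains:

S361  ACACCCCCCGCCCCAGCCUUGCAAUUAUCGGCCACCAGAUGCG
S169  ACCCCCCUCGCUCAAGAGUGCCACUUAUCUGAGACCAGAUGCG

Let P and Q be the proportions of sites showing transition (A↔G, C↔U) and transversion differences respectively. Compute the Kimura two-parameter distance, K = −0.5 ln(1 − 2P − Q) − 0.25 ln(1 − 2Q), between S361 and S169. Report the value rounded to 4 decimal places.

Mismatches occur at site 3 (A/C, transversion), site 8 (C/U, transition), site 12 (C/U, transition), site 14 (C/A, transversion), site 17 (C/A, transversion), site 18 (C/G, transversion), site 20 (U/G, transversion), site 21 (G/C, transversion), site 24 (A/C, transversion), site 30 (G/U, transversion), site 32 (C/A, transversion), site 33 (C/G, transversion).
Of the 12 differences, 2 transitions and 10 transversions over 43 sites: P = 2/43 = 0.046512, Q = 10/43 = 0.232558.
d = −0.5·ln(0.674418) − 0.25·ln(0.534884) = −0.5·(-0.393905) − 0.25·(-0.625705) = 0.3534.

0.3534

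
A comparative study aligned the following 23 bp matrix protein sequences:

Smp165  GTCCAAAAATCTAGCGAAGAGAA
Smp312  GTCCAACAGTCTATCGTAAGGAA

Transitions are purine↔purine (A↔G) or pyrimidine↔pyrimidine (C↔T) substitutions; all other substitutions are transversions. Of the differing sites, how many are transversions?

3

Mismatches occur at site 7 (A→C, transversion), site 9 (A→G, transition), site 14 (G→T, transversion), site 17 (A→T, transversion), site 19 (G→A, transition), site 20 (A→G, transition).
Of the 6 differences, 3 transitions and 3 transversions, so the answer is 3.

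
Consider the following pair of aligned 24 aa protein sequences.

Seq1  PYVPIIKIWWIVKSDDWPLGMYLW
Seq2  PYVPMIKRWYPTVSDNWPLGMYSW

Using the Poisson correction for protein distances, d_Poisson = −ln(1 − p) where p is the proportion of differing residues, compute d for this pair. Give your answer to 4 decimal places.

0.4055

Differing sites — 5:I/M; 8:I/R; 10:W/Y; 11:I/P; 12:V/T; 13:K/V; 16:D/N; 23:L/S.
p = 8/24 = 0.333333.
d = −ln(1 − 0.333333) = −ln(0.666667) = 0.4055.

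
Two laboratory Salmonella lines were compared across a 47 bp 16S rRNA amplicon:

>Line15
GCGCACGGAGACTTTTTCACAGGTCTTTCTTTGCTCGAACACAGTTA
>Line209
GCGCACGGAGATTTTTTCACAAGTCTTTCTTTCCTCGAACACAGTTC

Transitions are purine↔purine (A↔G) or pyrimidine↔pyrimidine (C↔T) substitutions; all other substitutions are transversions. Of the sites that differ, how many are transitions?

Mismatches occur at site 12 (C↔T, transition), site 22 (G↔A, transition), site 33 (G↔C, transversion), site 47 (A↔C, transversion).
Of the 4 differences, 2 transitions and 2 transversions, so the answer is 2.

2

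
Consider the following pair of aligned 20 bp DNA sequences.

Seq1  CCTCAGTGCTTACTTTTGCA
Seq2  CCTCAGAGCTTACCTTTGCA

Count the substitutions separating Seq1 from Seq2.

2

Differing sites — 7:T/A; 14:T/C.
That gives 2 mismatches out of 20 aligned sites, so the Hamming distance is 2.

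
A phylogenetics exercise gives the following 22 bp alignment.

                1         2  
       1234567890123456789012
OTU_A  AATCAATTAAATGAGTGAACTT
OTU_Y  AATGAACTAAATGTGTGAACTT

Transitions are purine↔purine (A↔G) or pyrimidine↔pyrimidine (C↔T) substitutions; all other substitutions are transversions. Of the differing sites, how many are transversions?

Mismatches occur at site 4 (C/G, transversion), site 7 (T/C, transition), site 14 (A/T, transversion).
Of the 3 differences, 1 transition and 2 transversions, so the answer is 2.

2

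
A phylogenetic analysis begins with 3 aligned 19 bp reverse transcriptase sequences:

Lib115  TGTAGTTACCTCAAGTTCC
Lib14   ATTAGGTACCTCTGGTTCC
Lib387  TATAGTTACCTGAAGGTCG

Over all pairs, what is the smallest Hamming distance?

Pairwise Hamming distances:
  Lib115 vs Lib14: 5
  Lib115 vs Lib387: 4
  Lib14 vs Lib387: 8
The smallest is 4, between Lib115 and Lib387.

4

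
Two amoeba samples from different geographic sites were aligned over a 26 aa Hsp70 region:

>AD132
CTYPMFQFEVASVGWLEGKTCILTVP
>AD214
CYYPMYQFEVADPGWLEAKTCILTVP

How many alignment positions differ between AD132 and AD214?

5

The sequences differ at positions 2 (T/Y), 6 (F/Y), 12 (S/D), 13 (V/P), 18 (G/A).
That gives 5 mismatches out of 26 aligned sites, so the Hamming distance is 5.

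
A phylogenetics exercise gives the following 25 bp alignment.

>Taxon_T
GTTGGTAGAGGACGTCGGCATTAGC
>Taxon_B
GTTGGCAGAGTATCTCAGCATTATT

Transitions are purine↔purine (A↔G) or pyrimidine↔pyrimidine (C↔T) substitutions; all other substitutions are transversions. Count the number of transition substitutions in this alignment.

4

Differing sites — 6:T/C (Ti); 11:G/T (Tv); 13:C/T (Ti); 14:G/C (Tv); 17:G/A (Ti); 24:G/T (Tv); 25:C/T (Ti).
Of the 7 differences, 4 transitions and 3 transversions, so the answer is 4.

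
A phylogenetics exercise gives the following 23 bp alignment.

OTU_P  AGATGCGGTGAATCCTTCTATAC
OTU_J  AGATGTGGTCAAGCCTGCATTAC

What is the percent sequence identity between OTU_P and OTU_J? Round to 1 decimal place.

The sequences differ at positions 6 (C/T), 10 (G/C), 13 (T/G), 17 (T/G), 19 (T/A), 20 (A/T).
17 of the 23 sites match, so the percent identity is 17/23 × 100 = 73.9%.

73.9%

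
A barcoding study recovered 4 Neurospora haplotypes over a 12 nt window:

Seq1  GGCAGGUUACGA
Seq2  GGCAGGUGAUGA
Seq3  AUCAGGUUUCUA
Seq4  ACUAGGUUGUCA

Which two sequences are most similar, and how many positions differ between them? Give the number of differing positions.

2

Pairwise Hamming distances:
  Seq1 vs Seq2: 2
  Seq1 vs Seq3: 4
  Seq1 vs Seq4: 6
  Seq2 vs Seq3: 6
  Seq2 vs Seq4: 6
  Seq3 vs Seq4: 5
The smallest is 2, between Seq1 and Seq2.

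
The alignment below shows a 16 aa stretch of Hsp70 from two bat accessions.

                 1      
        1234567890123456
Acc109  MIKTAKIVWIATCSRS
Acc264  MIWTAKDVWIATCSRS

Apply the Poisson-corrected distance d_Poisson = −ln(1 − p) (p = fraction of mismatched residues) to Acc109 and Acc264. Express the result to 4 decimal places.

0.1335

The sequences differ at positions 3 (K/W), 7 (I/D).
p = 2/16 = 0.125000.
d = −ln(1 − 0.125000) = −ln(0.875000) = 0.1335.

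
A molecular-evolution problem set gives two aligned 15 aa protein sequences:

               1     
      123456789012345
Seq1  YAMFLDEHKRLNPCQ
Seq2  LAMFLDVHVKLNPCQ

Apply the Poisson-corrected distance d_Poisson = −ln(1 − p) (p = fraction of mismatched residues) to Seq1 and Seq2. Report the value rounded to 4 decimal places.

0.3102

The sequences differ at positions 1 (Y/L), 7 (E/V), 9 (K/V), 10 (R/K).
p = 4/15 = 0.266667.
d = −ln(1 − 0.266667) = −ln(0.733333) = 0.3102.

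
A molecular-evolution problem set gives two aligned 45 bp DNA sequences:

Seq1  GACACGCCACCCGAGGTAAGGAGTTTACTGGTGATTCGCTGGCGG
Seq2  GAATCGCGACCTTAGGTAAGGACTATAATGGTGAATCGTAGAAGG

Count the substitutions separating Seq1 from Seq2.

13

Mismatches occur at site 3 (C↔A), site 4 (A↔T), site 8 (C↔G), site 12 (C↔T), site 13 (G↔T), site 23 (G↔C), site 25 (T↔A), site 28 (C↔A), site 35 (T↔A), site 39 (C↔T), site 40 (T↔A), site 42 (G↔A), site 43 (C↔A).
That gives 13 mismatches out of 45 aligned sites, so the Hamming distance is 13.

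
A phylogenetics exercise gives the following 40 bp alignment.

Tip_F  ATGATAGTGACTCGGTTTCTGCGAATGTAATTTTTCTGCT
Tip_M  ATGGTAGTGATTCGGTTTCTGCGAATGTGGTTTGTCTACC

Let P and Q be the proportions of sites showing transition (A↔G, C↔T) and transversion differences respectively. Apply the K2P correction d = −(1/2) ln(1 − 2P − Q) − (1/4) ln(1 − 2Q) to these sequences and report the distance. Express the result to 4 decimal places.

Mismatches occur at site 4 (A→G, transition), site 11 (C→T, transition), site 29 (A→G, transition), site 30 (A→G, transition), site 34 (T→G, transversion), site 38 (G→A, transition), site 40 (T→C, transition).
Of the 7 differences, 6 transitions and 1 transversion over 40 sites: P = 6/40 = 0.150000, Q = 1/40 = 0.025000.
d = −0.5·ln(0.675000) − 0.25·ln(0.950000) = −0.5·(-0.393043) − 0.25·(-0.051293) = 0.2093.

0.2093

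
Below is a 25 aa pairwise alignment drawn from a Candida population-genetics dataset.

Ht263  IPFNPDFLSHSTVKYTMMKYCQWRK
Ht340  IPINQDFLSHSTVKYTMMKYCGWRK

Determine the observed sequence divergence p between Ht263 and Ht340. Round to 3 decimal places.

0.120

The sequences differ at positions 3 (F/I), 5 (P/Q), 22 (Q/G).
There are 3 differences over 25 sites, so p = 3/25 = 0.120.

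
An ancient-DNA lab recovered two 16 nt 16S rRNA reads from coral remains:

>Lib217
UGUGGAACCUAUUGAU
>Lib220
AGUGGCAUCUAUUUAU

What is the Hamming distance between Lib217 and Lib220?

4

Mismatches occur at site 1 (U→A), site 6 (A→C), site 8 (C→U), site 14 (G→U).
That gives 4 mismatches out of 16 aligned sites, so the Hamming distance is 4.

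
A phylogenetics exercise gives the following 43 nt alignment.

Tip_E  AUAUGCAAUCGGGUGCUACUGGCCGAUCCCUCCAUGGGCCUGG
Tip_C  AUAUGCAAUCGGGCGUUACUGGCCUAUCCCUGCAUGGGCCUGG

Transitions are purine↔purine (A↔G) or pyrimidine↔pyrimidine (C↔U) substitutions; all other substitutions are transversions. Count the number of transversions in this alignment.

2

The sequences differ at positions 14 (U/C, transition), 16 (C/U, transition), 25 (G/U, transversion), 32 (C/G, transversion).
Of the 4 differences, 2 transitions and 2 transversions, so the answer is 2.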